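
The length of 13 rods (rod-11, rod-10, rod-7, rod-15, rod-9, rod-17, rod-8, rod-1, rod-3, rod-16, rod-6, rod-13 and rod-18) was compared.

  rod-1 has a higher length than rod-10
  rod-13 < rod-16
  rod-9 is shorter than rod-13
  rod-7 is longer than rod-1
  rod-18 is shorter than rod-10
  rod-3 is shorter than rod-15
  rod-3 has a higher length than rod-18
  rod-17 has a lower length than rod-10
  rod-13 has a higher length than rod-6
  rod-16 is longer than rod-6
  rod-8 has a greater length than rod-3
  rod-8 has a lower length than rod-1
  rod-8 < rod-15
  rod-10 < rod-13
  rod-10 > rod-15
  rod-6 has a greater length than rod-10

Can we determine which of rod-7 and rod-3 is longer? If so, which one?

The relevant relations are rod-3 < rod-15; rod-15 < rod-10; rod-10 < rod-1; rod-1 < rod-7.
Chaining these gives rod-3 < rod-15 < rod-10 < rod-1 < rod-7.
So rod-7 is longer.

rod-7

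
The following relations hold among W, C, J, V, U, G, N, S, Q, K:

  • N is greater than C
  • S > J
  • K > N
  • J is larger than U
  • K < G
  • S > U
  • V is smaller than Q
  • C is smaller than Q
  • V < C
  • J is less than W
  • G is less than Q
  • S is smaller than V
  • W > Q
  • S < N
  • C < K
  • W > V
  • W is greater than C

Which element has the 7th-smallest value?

K

The consecutive relations fix a unique order: U < J < S < V < C < N < K < G < Q < W.
Counting 7 from the smallest end gives K.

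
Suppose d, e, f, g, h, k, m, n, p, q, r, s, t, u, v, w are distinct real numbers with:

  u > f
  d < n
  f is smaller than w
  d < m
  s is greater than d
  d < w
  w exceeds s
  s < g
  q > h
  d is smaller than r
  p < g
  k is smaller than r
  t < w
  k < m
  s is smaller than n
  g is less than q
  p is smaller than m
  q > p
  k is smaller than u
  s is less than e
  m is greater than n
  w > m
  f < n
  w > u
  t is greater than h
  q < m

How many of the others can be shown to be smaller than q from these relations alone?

The elements the relations force below q are d, p, s, h, g — no chain reaches any other.
That is 5.

5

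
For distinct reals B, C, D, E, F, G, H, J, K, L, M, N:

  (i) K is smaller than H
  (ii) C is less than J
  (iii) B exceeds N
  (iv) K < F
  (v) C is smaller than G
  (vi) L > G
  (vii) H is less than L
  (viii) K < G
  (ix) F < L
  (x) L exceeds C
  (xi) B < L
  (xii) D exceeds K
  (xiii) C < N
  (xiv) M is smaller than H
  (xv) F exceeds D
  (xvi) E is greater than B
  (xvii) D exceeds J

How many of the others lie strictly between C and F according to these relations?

2

Chaining upward from C reaches: N, G, J, B, D, E, L.
Chaining downward from F reaches: K, J, D.
Strictly between C and F are those in both lists: J, D — 2 elements.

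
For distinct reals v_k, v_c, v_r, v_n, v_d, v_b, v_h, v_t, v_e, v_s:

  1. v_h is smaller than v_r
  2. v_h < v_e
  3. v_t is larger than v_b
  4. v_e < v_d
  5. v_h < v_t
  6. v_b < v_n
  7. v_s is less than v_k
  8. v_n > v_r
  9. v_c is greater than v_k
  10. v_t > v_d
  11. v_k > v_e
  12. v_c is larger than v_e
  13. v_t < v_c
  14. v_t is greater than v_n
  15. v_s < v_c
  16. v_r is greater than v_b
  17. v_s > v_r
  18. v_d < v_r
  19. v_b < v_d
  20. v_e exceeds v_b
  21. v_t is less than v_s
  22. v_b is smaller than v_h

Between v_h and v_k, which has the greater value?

v_k

Link the given pairs in sequence: v_h < v_e; v_e < v_d; v_d < v_r; v_r < v_n; v_n < v_t; v_t < v_s; v_s < v_k.
Chaining these gives v_h < v_e < v_d < v_r < v_n < v_t < v_s < v_k.
So v_h < v_k; v_k is the larger of the two.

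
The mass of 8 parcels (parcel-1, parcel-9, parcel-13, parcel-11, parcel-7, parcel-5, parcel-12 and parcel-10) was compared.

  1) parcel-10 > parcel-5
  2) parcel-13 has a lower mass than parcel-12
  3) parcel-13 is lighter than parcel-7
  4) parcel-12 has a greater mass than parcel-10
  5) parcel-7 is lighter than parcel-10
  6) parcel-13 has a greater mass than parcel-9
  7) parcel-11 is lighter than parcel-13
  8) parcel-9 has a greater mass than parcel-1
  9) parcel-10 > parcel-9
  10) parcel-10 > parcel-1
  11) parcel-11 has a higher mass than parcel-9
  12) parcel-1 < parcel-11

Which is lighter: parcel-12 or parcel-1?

parcel-1 < parcel-9 and parcel-9 < parcel-11 give parcel-1 < parcel-11.
With parcel-11 < parcel-13: parcel-1 < parcel-9 < parcel-11 < parcel-13.
Then parcel-13 < parcel-7 extends the chain to parcel-7.
Then parcel-7 < parcel-10 extends the chain to parcel-10.
With parcel-10 < parcel-12: parcel-1 < parcel-9 < parcel-11 < parcel-13 < parcel-7 < parcel-10 < parcel-12.
So parcel-1 < parcel-12; parcel-1 is the lighter of the two.

parcel-1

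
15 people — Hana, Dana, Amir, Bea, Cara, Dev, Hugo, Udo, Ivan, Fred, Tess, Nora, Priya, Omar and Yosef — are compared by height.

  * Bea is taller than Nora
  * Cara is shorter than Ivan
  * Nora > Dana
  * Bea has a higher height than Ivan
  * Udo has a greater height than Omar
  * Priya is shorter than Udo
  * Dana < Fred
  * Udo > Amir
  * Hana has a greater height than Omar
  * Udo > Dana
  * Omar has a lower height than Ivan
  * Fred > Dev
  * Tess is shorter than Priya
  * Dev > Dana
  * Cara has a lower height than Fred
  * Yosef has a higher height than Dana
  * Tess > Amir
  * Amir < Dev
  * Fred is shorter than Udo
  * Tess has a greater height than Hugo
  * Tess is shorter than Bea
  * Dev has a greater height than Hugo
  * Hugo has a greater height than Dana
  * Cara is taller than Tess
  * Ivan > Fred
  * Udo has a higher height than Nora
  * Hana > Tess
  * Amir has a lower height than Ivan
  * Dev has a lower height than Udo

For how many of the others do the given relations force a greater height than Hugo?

The elements the relations force above Hugo are Dev, Tess, Priya, Cara, Fred, Ivan, Bea, Udo, Hana — no chain reaches any other.
That is 9.

9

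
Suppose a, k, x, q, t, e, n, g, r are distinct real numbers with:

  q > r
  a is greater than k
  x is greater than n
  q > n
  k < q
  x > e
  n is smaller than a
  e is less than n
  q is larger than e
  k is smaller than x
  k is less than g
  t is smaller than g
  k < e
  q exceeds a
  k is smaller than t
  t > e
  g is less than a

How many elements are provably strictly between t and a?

Chaining upward from t reaches: g, q.
Chaining downward from a reaches: k, e, n, g.
Strictly between t and a are those in both lists: g — 1 element.

1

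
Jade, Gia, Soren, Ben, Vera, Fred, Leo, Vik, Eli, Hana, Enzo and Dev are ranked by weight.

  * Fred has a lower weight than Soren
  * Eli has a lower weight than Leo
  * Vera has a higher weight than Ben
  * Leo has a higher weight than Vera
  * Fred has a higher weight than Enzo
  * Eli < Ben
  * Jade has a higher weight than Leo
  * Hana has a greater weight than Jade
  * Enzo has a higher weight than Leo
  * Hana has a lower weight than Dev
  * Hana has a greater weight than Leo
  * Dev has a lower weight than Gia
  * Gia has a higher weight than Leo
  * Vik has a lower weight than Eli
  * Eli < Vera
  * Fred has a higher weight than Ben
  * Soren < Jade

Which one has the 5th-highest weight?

Soren

Chaining the given pairs: Vik < Eli < Ben < Vera < Leo < Enzo < Fred < Soren < Jade < Hana < Dev < Gia.
Counting 5 from the largest end gives Soren.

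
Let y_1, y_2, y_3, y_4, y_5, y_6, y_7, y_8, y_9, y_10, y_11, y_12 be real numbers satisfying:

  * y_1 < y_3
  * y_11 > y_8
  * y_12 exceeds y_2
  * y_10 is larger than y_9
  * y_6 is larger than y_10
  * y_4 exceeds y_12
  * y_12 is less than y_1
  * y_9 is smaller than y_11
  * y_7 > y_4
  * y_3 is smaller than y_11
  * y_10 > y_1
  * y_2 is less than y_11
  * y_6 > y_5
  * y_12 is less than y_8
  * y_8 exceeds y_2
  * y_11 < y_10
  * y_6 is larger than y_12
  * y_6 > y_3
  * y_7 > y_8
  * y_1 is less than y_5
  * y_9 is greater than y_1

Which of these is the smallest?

y_2

Chaining upward from y_2: directly above it, y_12, y_8, y_11; then y_1, y_4, y_10, y_7, y_6; then y_5, y_9, y_3.
That covers every other element, and nothing is given below y_2, so y_2 is the smallest.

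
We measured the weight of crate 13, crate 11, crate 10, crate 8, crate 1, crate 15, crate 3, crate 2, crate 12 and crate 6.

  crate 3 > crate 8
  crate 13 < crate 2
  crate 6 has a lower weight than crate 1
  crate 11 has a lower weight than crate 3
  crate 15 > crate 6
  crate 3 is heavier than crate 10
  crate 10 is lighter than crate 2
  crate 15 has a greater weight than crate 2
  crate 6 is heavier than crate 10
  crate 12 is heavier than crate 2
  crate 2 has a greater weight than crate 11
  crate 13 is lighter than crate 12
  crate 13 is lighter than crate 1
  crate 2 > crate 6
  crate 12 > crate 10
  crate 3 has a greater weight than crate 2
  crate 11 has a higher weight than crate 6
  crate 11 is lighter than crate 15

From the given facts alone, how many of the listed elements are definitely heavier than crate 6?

From crate 6 the given relations immediately reach crate 11, crate 2, crate 1, crate 15.
From those, crate 12, crate 3 — 6 in total.
Nothing else is reachable above crate 6; 6 in all.

6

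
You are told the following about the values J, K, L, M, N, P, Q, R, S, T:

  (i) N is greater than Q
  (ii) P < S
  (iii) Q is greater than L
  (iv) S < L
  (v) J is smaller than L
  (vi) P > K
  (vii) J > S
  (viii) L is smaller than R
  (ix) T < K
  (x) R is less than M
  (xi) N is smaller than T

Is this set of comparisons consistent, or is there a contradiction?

inconsistent

Chaining the given relations yields Q < N < T < K < P < S < J < L, so Q < L. But one relation states L < Q. These cannot both hold.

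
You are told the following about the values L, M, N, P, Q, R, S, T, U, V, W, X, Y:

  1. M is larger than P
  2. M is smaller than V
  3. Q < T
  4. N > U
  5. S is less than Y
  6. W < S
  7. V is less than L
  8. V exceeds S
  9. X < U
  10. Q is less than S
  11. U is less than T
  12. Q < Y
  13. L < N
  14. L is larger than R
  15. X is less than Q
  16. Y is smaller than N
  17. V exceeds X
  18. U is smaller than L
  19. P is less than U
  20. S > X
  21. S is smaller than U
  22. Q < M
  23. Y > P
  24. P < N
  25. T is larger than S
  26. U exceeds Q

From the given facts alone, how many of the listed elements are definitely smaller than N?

11

Directly below N: P, Y, U, L.
One step further: X, R, Q, S, V (9 so far).
One step further: W, M (11 so far).
No other element is forced below N by the given relations, so the count is 11.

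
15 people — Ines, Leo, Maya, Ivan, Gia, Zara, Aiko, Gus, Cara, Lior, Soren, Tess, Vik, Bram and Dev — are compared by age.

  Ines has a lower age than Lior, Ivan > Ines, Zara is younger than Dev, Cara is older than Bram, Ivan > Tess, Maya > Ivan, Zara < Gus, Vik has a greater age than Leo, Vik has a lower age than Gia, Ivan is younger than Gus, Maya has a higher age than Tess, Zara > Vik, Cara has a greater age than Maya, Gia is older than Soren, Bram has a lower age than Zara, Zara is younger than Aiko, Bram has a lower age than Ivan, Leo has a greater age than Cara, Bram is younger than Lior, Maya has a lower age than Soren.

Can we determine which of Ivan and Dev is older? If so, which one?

Dev

Chaining the given relations: Ivan < Maya < Cara < Leo < Vik < Zara < Dev.
So Dev is older.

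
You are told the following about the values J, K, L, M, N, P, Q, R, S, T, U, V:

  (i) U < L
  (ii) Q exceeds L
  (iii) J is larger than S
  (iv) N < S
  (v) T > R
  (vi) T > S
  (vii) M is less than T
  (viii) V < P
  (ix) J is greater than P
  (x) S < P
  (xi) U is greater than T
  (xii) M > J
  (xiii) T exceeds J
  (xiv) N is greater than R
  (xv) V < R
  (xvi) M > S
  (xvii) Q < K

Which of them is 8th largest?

P

The consecutive relations fix a unique order: V < R < N < S < P < J < M < T < U < L < Q < K.
Counting 8 from the largest end gives P.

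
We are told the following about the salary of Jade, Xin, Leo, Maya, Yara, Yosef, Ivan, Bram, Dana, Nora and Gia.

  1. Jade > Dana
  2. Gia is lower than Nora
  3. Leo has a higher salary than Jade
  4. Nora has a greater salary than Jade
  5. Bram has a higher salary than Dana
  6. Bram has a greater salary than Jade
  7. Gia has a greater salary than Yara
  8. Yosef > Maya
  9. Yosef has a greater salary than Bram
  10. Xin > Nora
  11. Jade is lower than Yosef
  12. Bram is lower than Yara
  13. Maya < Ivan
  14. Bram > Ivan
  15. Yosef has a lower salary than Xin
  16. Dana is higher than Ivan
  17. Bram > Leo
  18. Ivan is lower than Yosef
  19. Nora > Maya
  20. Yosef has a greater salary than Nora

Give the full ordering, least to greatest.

Nothing is placed below Maya, so it is least; from there Maya < Ivan; Ivan < Dana; Dana < Jade; Jade < Leo; Leo < Bram; Bram < Yara; Yara < Gia; Gia < Nora; Nora < Yosef; Yosef < Xin, each given directly.

Maya < Ivan < Dana < Jade < Leo < Bram < Yara < Gia < Nora < Yosef < Xin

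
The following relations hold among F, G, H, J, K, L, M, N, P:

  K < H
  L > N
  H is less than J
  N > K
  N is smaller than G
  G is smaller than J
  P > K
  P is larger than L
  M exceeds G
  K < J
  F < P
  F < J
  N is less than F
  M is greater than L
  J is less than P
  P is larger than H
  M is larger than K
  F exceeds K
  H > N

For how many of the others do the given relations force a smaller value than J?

5

From J the given relations immediately reach K, H, G, F.
From those, N — 5 in total.
Nothing else is reachable below J; 5 in all.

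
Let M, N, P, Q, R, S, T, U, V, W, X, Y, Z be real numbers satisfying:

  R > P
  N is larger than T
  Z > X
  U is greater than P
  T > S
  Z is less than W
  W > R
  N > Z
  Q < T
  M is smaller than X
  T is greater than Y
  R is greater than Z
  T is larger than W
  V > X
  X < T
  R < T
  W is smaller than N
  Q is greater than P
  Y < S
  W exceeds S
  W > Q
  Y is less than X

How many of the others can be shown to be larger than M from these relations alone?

7

Directly above M: X.
One step further: Z, V, T (4 so far).
One step further: R, W, N (7 so far).
Nothing else is reachable above M; 7 in all.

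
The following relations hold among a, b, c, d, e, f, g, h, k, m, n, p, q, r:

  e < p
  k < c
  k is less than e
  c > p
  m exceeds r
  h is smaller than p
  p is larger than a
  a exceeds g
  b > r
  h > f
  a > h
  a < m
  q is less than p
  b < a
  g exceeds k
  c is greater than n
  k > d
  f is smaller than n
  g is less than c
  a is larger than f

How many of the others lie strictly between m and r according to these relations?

2

Chaining upward from r reaches: b, a, p, c.
Chaining downward from m reaches: d, k, g, f, h, b, a.
Strictly between r and m are those in both lists: b, a — 2 elements.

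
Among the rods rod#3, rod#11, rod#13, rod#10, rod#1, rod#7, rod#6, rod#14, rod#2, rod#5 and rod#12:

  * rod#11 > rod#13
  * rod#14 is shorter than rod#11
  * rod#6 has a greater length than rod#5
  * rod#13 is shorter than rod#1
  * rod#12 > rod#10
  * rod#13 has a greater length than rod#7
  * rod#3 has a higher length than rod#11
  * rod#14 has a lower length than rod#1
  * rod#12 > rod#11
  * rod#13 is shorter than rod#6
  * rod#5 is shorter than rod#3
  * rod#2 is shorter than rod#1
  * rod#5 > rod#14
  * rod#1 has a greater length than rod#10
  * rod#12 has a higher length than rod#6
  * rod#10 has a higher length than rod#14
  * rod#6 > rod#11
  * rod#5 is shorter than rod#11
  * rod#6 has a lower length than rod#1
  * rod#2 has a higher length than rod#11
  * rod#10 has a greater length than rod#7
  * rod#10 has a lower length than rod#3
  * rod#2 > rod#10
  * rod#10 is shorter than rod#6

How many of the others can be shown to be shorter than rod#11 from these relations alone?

From rod#11 the given relations immediately reach rod#14, rod#5, rod#13.
From those, rod#7 — 4 in total.
Nothing else is reachable below rod#11; 4 in all.

4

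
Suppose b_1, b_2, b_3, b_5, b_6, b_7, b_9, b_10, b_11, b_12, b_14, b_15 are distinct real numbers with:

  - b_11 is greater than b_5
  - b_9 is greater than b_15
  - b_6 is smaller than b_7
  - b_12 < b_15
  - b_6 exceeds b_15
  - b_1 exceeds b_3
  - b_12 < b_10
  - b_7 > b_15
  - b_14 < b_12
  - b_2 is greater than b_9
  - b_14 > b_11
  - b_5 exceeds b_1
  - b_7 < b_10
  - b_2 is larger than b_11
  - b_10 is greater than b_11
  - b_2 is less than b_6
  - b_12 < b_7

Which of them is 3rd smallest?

b_5

Piecing the relations together gives one ordering: b_3 < b_1 < b_5 < b_11 < b_14 < b_12 < b_15 < b_9 < b_2 < b_6 < b_7 < b_10.
The 3rd smallest is b_5.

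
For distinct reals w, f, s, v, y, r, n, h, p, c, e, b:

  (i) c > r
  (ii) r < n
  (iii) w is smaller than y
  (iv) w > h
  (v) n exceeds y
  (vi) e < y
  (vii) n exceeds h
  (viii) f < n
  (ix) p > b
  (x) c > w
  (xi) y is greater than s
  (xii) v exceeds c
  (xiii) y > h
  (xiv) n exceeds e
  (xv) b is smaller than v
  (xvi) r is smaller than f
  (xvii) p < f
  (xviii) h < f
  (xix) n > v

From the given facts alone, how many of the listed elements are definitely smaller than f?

4

The elements the relations force below f are r, b, h, p — no chain reaches any other.
That is 4.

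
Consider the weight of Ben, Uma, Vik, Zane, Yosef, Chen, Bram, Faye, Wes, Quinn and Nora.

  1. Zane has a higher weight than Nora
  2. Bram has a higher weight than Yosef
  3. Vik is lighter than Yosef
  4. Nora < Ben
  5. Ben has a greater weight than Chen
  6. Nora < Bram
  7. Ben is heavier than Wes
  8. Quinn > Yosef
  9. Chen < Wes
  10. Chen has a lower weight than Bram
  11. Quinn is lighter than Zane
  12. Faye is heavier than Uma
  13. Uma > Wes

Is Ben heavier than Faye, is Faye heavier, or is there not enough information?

Following every chain through Ben: below Ben we get Chen, Nora, Wes.
Faye is not reached, and no chain runs the other way from Faye to Ben.
So the given relations leave the order of Ben and Faye undetermined.

undetermined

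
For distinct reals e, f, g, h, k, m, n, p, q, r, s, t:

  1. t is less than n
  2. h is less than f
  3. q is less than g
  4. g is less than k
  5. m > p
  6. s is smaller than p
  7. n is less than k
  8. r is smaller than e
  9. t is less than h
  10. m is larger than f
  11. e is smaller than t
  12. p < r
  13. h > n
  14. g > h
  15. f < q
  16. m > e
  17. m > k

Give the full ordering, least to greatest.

Each adjacent pair is fixed by a given relation: s < p; p < r; r < e; e < t; t < n; n < h; h < f; f < q; q < g; g < k; k < m. Chaining them end to end gives the full order.

s < p < r < e < t < n < h < f < q < g < k < m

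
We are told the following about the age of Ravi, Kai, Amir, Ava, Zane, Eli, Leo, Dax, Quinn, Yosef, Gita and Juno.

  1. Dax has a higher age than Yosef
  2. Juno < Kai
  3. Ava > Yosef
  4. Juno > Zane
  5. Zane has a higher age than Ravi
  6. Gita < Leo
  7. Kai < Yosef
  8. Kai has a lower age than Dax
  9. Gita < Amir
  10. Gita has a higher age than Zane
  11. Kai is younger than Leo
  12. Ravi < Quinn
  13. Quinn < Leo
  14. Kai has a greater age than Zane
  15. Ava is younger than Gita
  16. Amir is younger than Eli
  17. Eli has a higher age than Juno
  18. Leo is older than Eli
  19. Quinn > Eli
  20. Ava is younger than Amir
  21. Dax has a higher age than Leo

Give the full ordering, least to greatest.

Ravi < Zane < Juno < Kai < Yosef < Ava < Gita < Amir < Eli < Quinn < Leo < Dax

Nothing is placed below Ravi, so it is least; from there Ravi < Zane; Zane < Juno; Juno < Kai; Kai < Yosef; Yosef < Ava; Ava < Gita; Gita < Amir; Amir < Eli; Eli < Quinn; Quinn < Leo; Leo < Dax, each given directly.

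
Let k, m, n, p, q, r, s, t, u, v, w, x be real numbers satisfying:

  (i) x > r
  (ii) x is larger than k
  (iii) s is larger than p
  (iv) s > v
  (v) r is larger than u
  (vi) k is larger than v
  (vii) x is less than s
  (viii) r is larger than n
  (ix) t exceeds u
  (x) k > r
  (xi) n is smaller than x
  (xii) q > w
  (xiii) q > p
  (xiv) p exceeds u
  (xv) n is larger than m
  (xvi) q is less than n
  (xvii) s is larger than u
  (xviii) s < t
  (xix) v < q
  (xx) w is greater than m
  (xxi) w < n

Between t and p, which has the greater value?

t

Chaining the given relations: p < q < n < r < k < x < s < t.
So p < t; t is the larger of the two.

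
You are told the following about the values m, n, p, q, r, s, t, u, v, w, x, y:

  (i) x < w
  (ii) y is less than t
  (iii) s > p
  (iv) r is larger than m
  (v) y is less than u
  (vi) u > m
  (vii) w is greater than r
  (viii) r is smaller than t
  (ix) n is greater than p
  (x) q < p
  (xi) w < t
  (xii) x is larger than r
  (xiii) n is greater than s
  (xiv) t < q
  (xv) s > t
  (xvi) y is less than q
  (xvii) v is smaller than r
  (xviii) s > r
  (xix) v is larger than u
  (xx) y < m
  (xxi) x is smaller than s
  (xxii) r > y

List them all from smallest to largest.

The consecutive links are each given: y < m; m < u; u < v; v < r; r < x; x < w; w < t; t < q; q < p; p < s; s < n.

y < m < u < v < r < x < w < t < q < p < s < n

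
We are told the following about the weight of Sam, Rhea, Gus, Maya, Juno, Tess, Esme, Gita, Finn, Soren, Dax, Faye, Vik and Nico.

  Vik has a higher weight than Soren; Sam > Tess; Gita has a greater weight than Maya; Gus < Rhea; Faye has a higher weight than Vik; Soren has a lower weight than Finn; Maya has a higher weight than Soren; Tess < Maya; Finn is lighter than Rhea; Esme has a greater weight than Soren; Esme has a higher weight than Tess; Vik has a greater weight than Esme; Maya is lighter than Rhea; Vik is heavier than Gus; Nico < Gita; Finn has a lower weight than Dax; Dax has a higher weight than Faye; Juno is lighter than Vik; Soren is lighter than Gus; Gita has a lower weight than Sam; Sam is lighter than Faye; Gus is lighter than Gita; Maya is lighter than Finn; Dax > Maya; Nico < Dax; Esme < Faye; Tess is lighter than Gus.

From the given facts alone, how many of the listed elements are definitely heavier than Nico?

From Nico the given relations immediately reach Gita, Dax.
From those, Sam — 3 in total.
From those, Faye — 4 in total.
No other element is forced above Nico by the given relations, so the count is 4.

4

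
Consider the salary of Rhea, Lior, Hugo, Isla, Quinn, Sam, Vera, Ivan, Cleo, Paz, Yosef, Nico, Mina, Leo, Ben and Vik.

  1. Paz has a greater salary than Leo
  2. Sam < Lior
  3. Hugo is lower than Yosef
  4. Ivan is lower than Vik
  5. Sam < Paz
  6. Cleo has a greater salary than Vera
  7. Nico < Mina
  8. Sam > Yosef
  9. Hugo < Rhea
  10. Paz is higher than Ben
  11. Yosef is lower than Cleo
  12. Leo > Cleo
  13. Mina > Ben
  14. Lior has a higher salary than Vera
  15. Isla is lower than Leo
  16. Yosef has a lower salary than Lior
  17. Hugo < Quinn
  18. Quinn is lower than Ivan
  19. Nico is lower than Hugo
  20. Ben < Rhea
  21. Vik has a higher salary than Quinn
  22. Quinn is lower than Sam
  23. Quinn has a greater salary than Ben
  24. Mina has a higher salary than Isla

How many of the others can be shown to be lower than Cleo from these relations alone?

4

From Cleo the given relations immediately reach Yosef, Vera.
From those, Hugo — 3 in total.
From those, Nico — 4 in total.
Nothing else is reachable below Cleo; 4 in all.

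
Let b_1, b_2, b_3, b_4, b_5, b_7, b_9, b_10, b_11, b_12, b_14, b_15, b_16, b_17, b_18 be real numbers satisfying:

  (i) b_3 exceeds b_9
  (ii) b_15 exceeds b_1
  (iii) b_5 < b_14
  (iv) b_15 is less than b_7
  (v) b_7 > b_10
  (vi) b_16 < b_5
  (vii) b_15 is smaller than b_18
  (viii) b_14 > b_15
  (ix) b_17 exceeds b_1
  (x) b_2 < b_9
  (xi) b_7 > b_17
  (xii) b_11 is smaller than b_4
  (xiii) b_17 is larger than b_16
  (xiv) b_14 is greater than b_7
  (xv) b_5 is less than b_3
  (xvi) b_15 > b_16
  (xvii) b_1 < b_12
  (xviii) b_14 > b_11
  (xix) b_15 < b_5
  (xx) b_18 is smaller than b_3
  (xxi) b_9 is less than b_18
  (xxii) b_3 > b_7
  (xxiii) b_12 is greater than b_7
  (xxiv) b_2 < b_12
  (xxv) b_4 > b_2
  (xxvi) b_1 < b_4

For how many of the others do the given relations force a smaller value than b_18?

5

From b_18 the given relations immediately reach b_15, b_9.
From those, b_16, b_1, b_2 — 5 in total.
No other element is forced below b_18 by the given relations, so the count is 5.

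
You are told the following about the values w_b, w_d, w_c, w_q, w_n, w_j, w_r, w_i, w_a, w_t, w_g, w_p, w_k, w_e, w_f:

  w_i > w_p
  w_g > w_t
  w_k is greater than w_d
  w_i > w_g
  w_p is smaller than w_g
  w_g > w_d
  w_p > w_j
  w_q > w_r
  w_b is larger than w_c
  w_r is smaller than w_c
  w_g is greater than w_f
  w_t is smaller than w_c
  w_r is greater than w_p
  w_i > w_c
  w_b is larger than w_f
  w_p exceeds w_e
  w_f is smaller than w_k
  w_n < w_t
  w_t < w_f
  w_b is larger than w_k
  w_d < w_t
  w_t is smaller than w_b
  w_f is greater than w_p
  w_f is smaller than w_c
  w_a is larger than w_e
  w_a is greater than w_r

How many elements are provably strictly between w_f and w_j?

1

The relations place w_j below w_f. An element lies strictly between them when it is forced above w_j and also forced below w_f.
Above w_j: {w_p, w_g, w_r, w_c, w_q, w_k, w_a, w_i, w_b}. Below w_f: {w_e, w_n, w_d, w_p, w_t}.
Intersection: {w_p} — 1.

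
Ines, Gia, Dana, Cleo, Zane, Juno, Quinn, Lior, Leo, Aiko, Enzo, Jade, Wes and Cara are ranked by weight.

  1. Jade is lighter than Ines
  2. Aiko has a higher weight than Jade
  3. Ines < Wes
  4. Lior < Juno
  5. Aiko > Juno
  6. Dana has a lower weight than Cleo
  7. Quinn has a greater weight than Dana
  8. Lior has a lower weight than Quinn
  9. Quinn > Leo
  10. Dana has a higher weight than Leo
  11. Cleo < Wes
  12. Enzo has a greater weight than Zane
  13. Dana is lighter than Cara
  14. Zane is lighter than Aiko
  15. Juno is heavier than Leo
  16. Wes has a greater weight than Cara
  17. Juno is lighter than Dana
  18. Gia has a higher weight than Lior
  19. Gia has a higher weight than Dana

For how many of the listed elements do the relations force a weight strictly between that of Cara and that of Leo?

2

Chaining upward from Leo reaches: Juno, Dana, Gia, Cleo, Aiko, Quinn, Wes.
Chaining downward from Cara reaches: Lior, Juno, Dana.
Strictly between Leo and Cara are those in both lists: Juno, Dana — 2 elements.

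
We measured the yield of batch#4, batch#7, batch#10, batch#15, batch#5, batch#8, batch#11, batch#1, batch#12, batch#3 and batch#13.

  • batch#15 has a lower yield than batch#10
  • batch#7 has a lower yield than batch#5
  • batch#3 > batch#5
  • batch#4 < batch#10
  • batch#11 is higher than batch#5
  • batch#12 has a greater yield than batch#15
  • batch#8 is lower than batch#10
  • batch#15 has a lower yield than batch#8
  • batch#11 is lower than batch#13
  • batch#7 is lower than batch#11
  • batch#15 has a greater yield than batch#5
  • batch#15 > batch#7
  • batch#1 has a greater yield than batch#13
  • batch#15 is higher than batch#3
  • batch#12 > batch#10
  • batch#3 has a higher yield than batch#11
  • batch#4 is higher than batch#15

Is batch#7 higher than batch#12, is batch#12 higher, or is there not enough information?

batch#7 < batch#5 < batch#11 < batch#3 < batch#15 < batch#10 < batch#12, by transitivity through batch#5, batch#11, batch#3, batch#15, batch#10.
So batch#12 is higher.

batch#12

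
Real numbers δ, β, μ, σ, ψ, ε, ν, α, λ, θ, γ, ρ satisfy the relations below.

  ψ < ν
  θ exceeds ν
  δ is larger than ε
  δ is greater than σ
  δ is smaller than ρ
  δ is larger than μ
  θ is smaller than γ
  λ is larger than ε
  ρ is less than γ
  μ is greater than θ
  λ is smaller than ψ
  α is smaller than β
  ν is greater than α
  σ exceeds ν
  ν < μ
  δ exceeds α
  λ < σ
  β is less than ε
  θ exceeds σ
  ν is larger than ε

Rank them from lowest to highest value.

Each adjacent pair is fixed by a given relation: α < β; β < ε; ε < λ; λ < ψ; ψ < ν; ν < σ; σ < θ; θ < μ; μ < δ; δ < ρ; ρ < γ. Chaining them end to end gives the full order.

α < β < ε < λ < ψ < ν < σ < θ < μ < δ < ρ < γ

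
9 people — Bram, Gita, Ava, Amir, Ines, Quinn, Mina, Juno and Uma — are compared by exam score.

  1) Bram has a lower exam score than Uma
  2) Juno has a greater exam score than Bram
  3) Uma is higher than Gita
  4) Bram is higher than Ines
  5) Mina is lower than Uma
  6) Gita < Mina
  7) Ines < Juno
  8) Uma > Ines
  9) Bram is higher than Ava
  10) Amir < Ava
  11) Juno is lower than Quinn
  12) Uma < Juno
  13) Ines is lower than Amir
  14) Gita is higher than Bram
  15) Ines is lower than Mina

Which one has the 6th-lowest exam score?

Chaining the given pairs: Ines < Amir < Ava < Bram < Gita < Mina < Uma < Juno < Quinn.
Counting 6 from the smallest end gives Mina.

Mina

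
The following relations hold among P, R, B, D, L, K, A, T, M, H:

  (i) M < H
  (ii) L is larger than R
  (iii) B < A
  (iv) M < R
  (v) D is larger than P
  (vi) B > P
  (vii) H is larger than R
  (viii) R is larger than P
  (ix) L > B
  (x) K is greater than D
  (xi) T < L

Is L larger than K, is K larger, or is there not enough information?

undetermined

Following every chain through K: below K we get P, D.
L is not reached, and no chain runs the other way from L to K.
So the given relations leave the order of K and L undetermined.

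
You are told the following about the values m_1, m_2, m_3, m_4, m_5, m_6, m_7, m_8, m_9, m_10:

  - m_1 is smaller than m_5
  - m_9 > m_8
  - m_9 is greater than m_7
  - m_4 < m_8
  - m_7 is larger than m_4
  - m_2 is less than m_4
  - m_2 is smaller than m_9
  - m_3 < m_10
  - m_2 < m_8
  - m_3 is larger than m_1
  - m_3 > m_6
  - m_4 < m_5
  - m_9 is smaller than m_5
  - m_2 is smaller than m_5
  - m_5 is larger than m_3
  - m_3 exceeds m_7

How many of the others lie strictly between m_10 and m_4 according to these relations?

The relations place m_4 below m_10. An element lies strictly between them when it is forced above m_4 and also forced below m_10.
Above m_4: {m_7, m_8, m_9, m_3, m_5}. Below m_10: {m_6, m_2, m_7, m_1, m_3}.
Intersection: {m_7, m_3} — 2.

2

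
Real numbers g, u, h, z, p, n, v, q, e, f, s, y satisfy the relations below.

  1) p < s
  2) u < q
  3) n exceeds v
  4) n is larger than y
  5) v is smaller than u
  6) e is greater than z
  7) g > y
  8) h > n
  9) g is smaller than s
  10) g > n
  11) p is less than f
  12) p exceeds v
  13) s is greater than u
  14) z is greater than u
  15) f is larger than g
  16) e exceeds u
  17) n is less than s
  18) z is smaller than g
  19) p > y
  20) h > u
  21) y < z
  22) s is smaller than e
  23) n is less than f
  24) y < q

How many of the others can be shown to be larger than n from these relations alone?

From n the given relations immediately reach g, s, h, f.
From those, e — 5 in total.
No other element is forced above n by the given relations, so the count is 5.

5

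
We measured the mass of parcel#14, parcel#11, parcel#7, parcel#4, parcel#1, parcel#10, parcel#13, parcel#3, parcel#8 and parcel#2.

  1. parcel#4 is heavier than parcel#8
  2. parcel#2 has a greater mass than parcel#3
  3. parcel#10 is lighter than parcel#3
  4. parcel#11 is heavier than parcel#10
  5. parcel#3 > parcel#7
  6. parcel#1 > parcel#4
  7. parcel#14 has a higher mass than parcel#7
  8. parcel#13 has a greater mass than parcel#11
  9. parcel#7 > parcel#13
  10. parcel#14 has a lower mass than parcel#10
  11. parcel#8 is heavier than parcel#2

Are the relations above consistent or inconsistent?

inconsistent

Chaining the given relations yields parcel#14 < parcel#10 < parcel#11 < parcel#13 < parcel#7, so parcel#14 < parcel#7. But one relation states parcel#7 < parcel#14. These cannot both hold.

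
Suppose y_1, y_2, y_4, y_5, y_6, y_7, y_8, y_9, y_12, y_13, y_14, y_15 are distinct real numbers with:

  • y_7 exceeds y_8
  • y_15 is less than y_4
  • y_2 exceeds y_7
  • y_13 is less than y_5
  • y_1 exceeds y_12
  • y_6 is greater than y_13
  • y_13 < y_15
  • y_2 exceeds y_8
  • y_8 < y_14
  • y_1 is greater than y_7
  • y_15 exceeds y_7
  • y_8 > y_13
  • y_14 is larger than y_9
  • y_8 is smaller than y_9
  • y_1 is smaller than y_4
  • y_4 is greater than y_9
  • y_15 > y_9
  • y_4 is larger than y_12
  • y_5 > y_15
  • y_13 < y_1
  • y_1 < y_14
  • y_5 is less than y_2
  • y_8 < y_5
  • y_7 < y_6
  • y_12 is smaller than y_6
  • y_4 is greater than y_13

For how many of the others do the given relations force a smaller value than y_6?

4

From y_6 the given relations immediately reach y_13, y_7, y_12.
From those, y_8 — 4 in total.
Nothing else is reachable below y_6; 4 in all.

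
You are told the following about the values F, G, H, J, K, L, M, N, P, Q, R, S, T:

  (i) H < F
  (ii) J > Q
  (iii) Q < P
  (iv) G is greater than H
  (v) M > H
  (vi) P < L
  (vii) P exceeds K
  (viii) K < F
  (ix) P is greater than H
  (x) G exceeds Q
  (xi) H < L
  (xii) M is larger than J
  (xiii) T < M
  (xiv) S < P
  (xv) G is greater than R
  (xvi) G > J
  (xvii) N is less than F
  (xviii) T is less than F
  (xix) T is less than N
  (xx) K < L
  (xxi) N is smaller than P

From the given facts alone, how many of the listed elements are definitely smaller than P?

6

The elements the relations force below P are S, K, T, H, N, Q — no chain reaches any other.
That is 6.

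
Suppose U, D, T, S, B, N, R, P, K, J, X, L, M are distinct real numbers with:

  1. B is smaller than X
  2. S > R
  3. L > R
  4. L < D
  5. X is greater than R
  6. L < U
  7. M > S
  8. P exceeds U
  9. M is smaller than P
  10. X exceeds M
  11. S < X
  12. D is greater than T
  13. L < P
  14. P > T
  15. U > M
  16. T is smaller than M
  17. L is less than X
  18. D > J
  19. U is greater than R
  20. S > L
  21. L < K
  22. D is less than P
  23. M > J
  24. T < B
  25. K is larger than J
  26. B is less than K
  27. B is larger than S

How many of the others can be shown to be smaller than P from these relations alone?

From P the given relations immediately reach T, L, D, M, U.
From those, R, J, S — 8 in total.
No other element is forced below P by the given relations, so the count is 8.

8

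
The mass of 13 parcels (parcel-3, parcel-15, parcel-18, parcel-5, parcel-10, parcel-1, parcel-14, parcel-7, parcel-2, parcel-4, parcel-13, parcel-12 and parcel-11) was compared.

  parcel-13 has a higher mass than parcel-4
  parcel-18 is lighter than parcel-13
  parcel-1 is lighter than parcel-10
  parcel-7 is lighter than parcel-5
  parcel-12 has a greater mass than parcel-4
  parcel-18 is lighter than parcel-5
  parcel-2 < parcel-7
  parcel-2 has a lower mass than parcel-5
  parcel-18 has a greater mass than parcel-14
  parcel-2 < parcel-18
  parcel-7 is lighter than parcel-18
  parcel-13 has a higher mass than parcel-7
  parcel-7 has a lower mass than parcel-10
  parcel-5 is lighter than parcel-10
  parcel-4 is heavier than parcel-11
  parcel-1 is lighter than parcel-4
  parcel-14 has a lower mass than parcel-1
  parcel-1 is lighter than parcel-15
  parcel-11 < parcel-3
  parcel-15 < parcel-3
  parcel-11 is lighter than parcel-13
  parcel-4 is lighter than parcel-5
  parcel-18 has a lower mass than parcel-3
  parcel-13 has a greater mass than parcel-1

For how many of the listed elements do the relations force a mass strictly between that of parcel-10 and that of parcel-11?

The relations place parcel-11 below parcel-10. An element lies strictly between them when it is forced above parcel-11 and also forced below parcel-10.
Above parcel-11: {parcel-4, parcel-12, parcel-5, parcel-3, parcel-13}. Below parcel-10: {parcel-14, parcel-2, parcel-1, parcel-4, parcel-7, parcel-18, parcel-5}.
Intersection: {parcel-4, parcel-5} — 2.

2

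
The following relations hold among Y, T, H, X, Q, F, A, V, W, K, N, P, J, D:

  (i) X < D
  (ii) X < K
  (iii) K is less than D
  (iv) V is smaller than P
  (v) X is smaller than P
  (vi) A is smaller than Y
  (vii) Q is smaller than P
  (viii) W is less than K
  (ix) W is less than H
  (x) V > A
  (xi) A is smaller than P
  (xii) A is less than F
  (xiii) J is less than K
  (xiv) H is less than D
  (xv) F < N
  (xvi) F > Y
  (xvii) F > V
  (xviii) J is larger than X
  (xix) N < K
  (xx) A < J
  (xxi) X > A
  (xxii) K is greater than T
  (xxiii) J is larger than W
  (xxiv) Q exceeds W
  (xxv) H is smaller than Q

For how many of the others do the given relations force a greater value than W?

6

Directly above W: H, Q, J, K.
One step further: P, D (6 so far).
Nothing else is reachable above W; 6 in all.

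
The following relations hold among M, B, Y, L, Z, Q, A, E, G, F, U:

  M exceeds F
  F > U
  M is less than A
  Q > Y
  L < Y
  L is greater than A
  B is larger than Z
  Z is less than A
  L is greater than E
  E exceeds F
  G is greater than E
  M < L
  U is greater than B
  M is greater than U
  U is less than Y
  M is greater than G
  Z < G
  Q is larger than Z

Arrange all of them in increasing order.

Z < B < U < F < E < G < M < A < L < Y < Q

The consecutive links are each given: Z < B; B < U; U < F; F < E; E < G; G < M; M < A; A < L; L < Y; Y < Q.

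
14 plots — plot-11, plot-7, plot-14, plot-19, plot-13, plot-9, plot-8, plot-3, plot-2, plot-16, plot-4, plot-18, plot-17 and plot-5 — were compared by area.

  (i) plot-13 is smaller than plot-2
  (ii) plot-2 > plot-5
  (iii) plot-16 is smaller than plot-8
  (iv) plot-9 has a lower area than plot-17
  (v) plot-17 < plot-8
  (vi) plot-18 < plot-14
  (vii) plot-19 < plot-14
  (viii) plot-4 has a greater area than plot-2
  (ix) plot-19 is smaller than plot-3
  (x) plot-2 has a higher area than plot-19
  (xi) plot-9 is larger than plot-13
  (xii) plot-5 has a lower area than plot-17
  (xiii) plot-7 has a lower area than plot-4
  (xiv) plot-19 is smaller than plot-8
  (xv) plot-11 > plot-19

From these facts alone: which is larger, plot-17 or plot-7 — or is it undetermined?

undetermined

Following every chain through plot-7: above plot-7 we get plot-4.
plot-17 is not reached, and no chain runs the other way from plot-17 to plot-7.
So the given relations leave the order of plot-7 and plot-17 undetermined.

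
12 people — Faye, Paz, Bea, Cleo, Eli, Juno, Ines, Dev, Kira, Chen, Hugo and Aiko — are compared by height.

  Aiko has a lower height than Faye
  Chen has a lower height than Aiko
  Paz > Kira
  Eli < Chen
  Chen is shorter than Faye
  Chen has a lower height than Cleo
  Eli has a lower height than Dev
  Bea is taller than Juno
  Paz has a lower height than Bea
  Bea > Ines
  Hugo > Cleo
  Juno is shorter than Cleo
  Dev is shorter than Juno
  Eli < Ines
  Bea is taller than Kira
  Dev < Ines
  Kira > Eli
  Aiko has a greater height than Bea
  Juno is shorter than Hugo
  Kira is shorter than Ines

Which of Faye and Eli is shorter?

Eli

Eli < Kira and Kira < Paz give Eli < Paz.
With Paz < Bea: Eli < Kira < Paz < Bea.
Then Bea < Aiko extends the chain to Aiko.
Then Aiko < Faye extends the chain to Faye.
So Eli < Faye; Eli is the shorter of the two.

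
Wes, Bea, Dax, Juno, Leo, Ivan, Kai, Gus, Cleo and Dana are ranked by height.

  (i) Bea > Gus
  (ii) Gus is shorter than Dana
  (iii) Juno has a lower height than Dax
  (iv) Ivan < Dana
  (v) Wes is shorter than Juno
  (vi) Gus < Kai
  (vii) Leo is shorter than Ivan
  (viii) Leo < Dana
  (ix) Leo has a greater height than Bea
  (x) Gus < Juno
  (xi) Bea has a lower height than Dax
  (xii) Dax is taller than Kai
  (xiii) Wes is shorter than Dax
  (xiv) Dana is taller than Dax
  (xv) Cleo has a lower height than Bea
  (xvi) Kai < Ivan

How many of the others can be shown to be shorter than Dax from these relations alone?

6

Directly below Dax: Wes, Kai, Bea, Juno.
One step further: Gus, Cleo (6 so far).
Nothing else is reachable below Dax; 6 in all.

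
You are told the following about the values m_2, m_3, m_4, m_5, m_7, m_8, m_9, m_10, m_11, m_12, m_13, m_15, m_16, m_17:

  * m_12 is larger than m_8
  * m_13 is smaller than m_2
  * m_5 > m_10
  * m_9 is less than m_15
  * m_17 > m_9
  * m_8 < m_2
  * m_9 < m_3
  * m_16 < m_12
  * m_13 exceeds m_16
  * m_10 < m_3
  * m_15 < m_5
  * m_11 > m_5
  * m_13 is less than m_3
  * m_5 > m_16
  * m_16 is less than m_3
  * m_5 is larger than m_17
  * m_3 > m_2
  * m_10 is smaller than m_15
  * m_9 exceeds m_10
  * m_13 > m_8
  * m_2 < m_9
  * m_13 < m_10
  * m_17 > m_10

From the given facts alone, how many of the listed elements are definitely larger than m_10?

6

From m_10 the given relations immediately reach m_9, m_3, m_15, m_17, m_5.
From those, m_11 — 6 in total.
No other element is forced above m_10 by the given relations, so the count is 6.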